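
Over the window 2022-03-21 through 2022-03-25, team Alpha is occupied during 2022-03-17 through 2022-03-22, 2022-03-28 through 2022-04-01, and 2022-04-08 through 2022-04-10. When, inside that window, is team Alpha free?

2022-03-23 through 2022-03-25

Covered (merged): 2022-03-17 through 2022-03-22, 2022-03-28 through 2022-04-01, 2022-04-08 through 2022-04-10.
Uncovered inside 2022-03-21 through 2022-03-25: 2022-03-23 through 2022-03-25.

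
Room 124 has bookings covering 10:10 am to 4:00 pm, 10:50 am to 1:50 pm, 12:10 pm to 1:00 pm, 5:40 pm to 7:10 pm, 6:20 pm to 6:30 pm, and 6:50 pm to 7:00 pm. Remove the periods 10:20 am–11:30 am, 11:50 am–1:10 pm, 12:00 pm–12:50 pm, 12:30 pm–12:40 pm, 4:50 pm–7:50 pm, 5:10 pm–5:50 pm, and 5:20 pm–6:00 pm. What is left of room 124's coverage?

10:10 am-10:20 am, 11:30 am-11:50 am, 1:10 pm-4:00 pm

A, merged: 10:10 am-4:00 pm, 5:40 pm-7:10 pm.
B, merged: 10:20 am-11:30 am, 11:50 am-1:10 pm, 4:50 pm-7:50 pm.
10:10 am-4:00 pm minus B → 10:10 am-10:20 am, 11:30 am-11:50 am, 1:10 pm-4:00 pm.
5:40 pm-7:10 pm: fully covered by B → removed.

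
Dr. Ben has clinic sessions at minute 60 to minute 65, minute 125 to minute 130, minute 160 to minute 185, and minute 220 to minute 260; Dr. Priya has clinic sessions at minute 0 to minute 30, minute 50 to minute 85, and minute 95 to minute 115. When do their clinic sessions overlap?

minute 60 to minute 65

minute 60 to minute 65 overlaps B on minute 60 to minute 65.
minute 125 to minute 130 falls entirely outside B.
minute 160 to minute 185 falls entirely outside B.
minute 220 to minute 260 falls entirely outside B.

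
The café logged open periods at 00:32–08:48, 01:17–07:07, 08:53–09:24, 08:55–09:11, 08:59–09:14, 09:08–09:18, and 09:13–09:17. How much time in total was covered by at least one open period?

Merged: 00:32–08:48, 08:53–09:24.
Lengths: 8 h 16 min + 31 min = 8 h 47 min.

8 h 47 min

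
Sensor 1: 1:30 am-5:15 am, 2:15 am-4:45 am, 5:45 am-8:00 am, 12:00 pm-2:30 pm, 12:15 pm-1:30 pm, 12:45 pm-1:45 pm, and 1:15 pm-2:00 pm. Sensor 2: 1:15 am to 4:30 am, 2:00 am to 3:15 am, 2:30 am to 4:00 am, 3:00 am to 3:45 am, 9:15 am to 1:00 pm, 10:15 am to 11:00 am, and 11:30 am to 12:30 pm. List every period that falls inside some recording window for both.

1:30 am-4:30 am, 12:00 pm-1:00 pm

A, merged: 1:30 am-5:15 am, 5:45 am-8:00 am, 12:00 pm-2:30 pm.
B, merged: 1:15 am-4:30 am, 9:15 am-1:00 pm.
1:30 am-5:15 am meets the second set on 1:30 am-4:30 am.
5:45 am-8:00 am: no overlap with the second set.
12:00 pm-2:30 pm meets the second set on 12:00 pm-1:00 pm.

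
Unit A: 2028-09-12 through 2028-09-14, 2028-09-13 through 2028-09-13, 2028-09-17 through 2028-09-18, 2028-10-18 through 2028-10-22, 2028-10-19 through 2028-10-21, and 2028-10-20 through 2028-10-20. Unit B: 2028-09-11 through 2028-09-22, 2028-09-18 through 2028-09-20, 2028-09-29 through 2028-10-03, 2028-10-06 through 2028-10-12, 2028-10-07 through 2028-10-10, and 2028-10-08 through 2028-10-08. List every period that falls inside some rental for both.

2028-09-12 through 2028-09-14, 2028-09-17 through 2028-09-18

Merge the first list: 2028-09-12 through 2028-09-14, 2028-09-17 through 2028-09-18, 2028-10-18 through 2028-10-22.
Merge the second list: 2028-09-11 through 2028-09-22, 2028-09-29 through 2028-10-03, 2028-10-06 through 2028-10-12.
2028-09-12 through 2028-09-14 ∩ B → 2028-09-12 through 2028-09-14.
2028-09-17 through 2028-09-18 ∩ B → 2028-09-17 through 2028-09-18.
2028-10-18 through 2028-10-22 meets no B interval.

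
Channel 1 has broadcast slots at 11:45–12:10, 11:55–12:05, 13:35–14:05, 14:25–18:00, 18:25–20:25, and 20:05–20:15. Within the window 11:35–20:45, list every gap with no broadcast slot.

The merged coverage is 11:45-12:10, 13:35-14:05, 14:25-18:00, 18:25-20:25.
Complement within 11:35-20:45: 11:35-11:45, 12:10-13:35, 14:05-14:25, 18:00-18:25, 20:25-20:45.

11:35-11:45, 12:10-13:35, 14:05-14:25, 18:00-18:25, 20:25-20:45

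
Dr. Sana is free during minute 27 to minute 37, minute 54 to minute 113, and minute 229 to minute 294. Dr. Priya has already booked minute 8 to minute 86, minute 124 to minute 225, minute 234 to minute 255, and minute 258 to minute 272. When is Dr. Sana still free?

minute 86 to minute 113, minute 229 to minute 234, minute 255 to minute 258, minute 272 to minute 294

minute 27 to minute 37: fully covered by B → removed.
minute 54 to minute 113 minus B → minute 86 to minute 113.
minute 229 to minute 294 minus B → minute 229 to minute 234, minute 255 to minute 258, minute 272 to minute 294.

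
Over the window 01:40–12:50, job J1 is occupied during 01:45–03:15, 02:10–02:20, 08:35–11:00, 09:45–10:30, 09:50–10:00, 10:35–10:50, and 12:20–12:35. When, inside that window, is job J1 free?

The merged coverage is 01:45–03:15, 08:35–11:00, 12:20–12:35.
Complement within 01:40–12:50: 01:40–01:45, 03:15–08:35, 11:00–12:20, 12:35–12:50.

01:40–01:45, 03:15–08:35, 11:00–12:20, 12:35–12:50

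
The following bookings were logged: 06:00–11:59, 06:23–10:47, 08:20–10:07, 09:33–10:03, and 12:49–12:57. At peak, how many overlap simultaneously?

Sweep endpoints in order; track running count of active intervals.
Peak of 4 reached at 09:33.

4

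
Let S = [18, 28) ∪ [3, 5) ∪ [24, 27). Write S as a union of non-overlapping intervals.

Sort by start: [3, 5), [18, 28), [24, 27).
[18, 28) is disjoint → start new block.
[24, 27) overlaps/touches [18, 28) → extend to [18, 28).

[3, 5) ∪ [18, 28)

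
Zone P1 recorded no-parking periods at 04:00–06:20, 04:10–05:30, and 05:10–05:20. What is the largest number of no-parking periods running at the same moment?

At 05:10, 3 of the intervals are simultaneously active.
No point has more.

3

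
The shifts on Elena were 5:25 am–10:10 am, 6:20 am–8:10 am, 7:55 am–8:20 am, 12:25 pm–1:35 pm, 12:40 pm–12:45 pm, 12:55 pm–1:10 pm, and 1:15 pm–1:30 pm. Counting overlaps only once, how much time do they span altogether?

Merged: 5:25 am-10:10 am, 12:25 pm-1:35 pm.
Lengths: 4 h 45 min + 1 h 10 min = 5 h 55 min.

5 h 55 min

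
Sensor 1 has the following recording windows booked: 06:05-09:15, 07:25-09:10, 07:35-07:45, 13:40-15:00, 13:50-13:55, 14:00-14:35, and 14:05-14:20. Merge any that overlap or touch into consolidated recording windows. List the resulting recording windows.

06:05–09:15, 13:40–15:00

07:25–09:10 overlaps/touches 06:05–09:15 → extend to 06:05–09:15.
07:35–07:45 overlaps/touches 06:05–09:15 → extend to 06:05–09:15.
13:40–15:00 is disjoint → start new block.
13:50–13:55 overlaps/touches 13:40–15:00 → extend to 13:40–15:00.
14:00–14:35 overlaps/touches 13:40–15:00 → extend to 13:40–15:00.
14:05–14:20 overlaps/touches 13:40–15:00 → extend to 13:40–15:00.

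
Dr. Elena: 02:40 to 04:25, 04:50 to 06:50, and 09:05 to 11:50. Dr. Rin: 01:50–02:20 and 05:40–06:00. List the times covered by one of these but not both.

01:50-02:20, 02:40-04:25, 04:50-05:40, 06:00-06:50, 09:05-11:50

Only in the first: 02:40-04:25, 04:50-05:40, 06:00-06:50, 09:05-11:50.
Only in the second: 01:50-02:20.
Together these are the periods covered by exactly one.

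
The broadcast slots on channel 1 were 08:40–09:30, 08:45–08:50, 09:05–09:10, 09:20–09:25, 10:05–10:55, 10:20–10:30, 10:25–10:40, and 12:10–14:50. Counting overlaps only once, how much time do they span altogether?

Merged: 08:40-09:30, 10:05-10:55, 12:10-14:50.
Lengths: 50 min + 50 min + 2 h 40 min = 4 h 20 min.

4 h 20 min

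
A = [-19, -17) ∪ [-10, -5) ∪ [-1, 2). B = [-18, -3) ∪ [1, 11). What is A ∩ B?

[-19, -17) meets the second set on [-18, -17).
[-10, -5) meets the second set on [-10, -5).
[-1, 2) meets the second set on [1, 2).

[-18, -17) ∪ [-10, -5) ∪ [1, 2)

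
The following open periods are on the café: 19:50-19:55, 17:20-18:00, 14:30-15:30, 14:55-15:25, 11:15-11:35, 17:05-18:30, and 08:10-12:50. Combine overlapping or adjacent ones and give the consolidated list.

08:10–12:50, 14:30–15:30, 17:05–18:30, 19:50–19:55

Sort by start: 08:10–12:50, 11:15–11:35, 14:30–15:30, 14:55–15:25, 17:05–18:30, 17:20–18:00, 19:50–19:55.
11:15–11:35 overlaps/touches 08:10–12:50 → extend to 08:10–12:50.
14:30–15:30 is disjoint → start new block.
14:55–15:25 overlaps/touches 14:30–15:30 → extend to 14:30–15:30.
17:05–18:30 is disjoint → start new block.
17:20–18:00 overlaps/touches 17:05–18:30 → extend to 17:05–18:30.
19:50–19:55 is disjoint → start new block.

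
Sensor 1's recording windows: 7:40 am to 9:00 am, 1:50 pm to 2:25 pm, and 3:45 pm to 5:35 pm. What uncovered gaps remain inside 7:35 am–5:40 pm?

7:35 am–7:40 am, 9:00 am–1:50 pm, 2:25 pm–3:45 pm, 5:35 pm–5:40 pm

The merged coverage is 7:40 am–9:00 am, 1:50 pm–2:25 pm, 3:45 pm–5:35 pm.
Gaps within 7:35 am–5:40 pm: 7:35 am–7:40 am, 9:00 am–1:50 pm, 2:25 pm–3:45 pm, 5:35 pm–5:40 pm.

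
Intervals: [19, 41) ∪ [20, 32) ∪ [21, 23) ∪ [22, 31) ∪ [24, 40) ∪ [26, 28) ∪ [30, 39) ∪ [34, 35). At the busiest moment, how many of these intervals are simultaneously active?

Sweep endpoints in order; track running count of active intervals.
Peak of 5 reached at 26.

5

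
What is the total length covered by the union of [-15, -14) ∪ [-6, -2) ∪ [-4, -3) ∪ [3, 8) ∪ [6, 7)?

Merged: [-15, -14), [-6, -2), [3, 8).
Lengths: 1 + 4 + 5 = 10.

10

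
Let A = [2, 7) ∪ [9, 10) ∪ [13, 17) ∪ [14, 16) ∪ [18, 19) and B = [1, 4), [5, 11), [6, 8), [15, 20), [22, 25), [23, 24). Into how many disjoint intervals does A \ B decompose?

Merge the first list: [2, 7), [9, 10), [13, 17), [18, 19).
Merge the second list: [1, 4), [5, 11), [15, 20), [22, 25).
A \ B = [4, 5), [13, 15).
That is 2 disjoint pieces.

2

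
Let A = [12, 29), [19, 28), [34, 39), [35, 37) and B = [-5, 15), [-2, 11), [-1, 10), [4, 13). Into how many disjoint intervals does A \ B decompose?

First set merges to [12, 29), [34, 39).
Second set merges to [-5, 15).
A \ B = [15, 29), [34, 39).
That is 2 disjoint pieces.

2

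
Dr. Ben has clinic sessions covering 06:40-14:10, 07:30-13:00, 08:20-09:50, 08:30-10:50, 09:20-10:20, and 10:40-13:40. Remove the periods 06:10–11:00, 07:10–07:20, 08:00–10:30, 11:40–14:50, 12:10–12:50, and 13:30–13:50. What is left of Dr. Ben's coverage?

11:00–11:40

A, merged: 06:40–14:10.
B, merged: 06:10–11:00, 11:40–14:50.
06:40–14:10 minus B → 11:00–11:40.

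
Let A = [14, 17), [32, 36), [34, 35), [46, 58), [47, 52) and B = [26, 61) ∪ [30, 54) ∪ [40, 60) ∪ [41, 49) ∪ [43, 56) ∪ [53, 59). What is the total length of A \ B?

Merge the first list: [14, 17), [32, 36), [46, 58).
Merge the second list: [26, 61).
A \ B = [14, 17).
Total: 3.

3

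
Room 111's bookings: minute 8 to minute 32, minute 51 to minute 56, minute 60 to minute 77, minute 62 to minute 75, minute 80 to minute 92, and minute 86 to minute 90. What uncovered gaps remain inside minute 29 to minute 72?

minute 32 to minute 51, minute 56 to minute 60

Covered (merged): minute 8 to minute 32, minute 51 to minute 56, minute 60 to minute 77, minute 80 to minute 92.
Uncovered inside minute 29 to minute 72: minute 32 to minute 51, minute 56 to minute 60.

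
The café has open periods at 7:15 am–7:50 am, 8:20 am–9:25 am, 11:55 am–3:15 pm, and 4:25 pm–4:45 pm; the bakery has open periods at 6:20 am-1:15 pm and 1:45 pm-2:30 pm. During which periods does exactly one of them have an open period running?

6:20 am-7:15 am, 7:50 am-8:20 am, 9:25 am-11:55 am, 1:15 pm-1:45 pm, 2:30 pm-3:15 pm, 4:25 pm-4:45 pm

A but not B: 1:15 pm-1:45 pm, 2:30 pm-3:15 pm, 4:25 pm-4:45 pm.
B but not A: 6:20 am-7:15 am, 7:50 am-8:20 am, 9:25 am-11:55 am.
Combining gives A △ B.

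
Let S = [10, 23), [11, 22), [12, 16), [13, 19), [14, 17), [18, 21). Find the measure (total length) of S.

13

Merged: [10, 23).
Length: 13.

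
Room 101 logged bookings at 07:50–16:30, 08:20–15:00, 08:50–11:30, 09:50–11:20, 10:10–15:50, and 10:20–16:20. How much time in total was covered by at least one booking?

Merged: 07:50-16:30.
Length: 8 h 40 min.

8 h 40 min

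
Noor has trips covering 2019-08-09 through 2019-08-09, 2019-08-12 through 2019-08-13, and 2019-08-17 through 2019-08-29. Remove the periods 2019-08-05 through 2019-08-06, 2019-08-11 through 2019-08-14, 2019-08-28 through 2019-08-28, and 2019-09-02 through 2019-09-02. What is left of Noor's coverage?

2019-08-09 through 2019-08-09, 2019-08-17 through 2019-08-27, 2019-08-29 through 2019-08-29

2019-08-09 through 2019-08-09 is untouched.
2019-08-12 through 2019-08-13 lies entirely inside B → drops out.
2019-08-17 through 2019-08-29 with B removed leaves 2019-08-17 through 2019-08-27, 2019-08-29 through 2019-08-29.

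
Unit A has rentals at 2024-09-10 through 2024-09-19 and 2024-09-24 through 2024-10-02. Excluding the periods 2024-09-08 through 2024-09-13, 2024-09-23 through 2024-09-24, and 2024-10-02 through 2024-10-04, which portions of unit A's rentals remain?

2024-09-14 through 2024-09-19, 2024-09-25 through 2024-10-01

2024-09-10 through 2024-09-19 with B removed leaves 2024-09-14 through 2024-09-19.
2024-09-24 through 2024-10-02 with B removed leaves 2024-09-25 through 2024-10-01.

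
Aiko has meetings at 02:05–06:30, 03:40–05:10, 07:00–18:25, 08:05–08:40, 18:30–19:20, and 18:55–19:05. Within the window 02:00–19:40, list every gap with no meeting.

02:00–02:05, 06:30–07:00, 18:25–18:30, 19:20–19:40

The merged coverage is 02:05–06:30, 07:00–18:25, 18:30–19:20.
Uncovered inside 02:00–19:40: 02:00–02:05, 06:30–07:00, 18:25–18:30, 19:20–19:40.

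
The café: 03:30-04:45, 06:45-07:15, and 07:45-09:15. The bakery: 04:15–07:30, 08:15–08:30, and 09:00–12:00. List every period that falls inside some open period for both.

03:30–04:45 ∩ B → 04:15–04:45.
06:45–07:15 ∩ B → 06:45–07:15.
07:45–09:15 ∩ B → 08:15–08:30, 09:00–09:15.

04:15–04:45, 06:45–07:15, 08:15–08:30, 09:00–09:15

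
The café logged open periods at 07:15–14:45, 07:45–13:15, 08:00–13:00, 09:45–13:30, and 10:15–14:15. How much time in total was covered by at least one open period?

7 h 30 min

Merged: 07:15-14:45.
Length: 7 h 30 min.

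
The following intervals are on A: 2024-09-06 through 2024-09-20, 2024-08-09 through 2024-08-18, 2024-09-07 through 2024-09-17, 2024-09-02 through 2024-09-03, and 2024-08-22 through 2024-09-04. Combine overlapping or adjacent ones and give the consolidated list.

Sort by start: 2024-08-09 through 2024-08-18, 2024-08-22 through 2024-09-04, 2024-09-02 through 2024-09-03, 2024-09-06 through 2024-09-20, 2024-09-07 through 2024-09-17.
2024-08-22 through 2024-09-04 is disjoint → start new block.
2024-09-02 through 2024-09-03 overlaps/touches 2024-08-22 through 2024-09-04 → extend to 2024-08-22 through 2024-09-04.
2024-09-06 through 2024-09-20 is disjoint → start new block.
2024-09-07 through 2024-09-17 overlaps/touches 2024-09-06 through 2024-09-20 → extend to 2024-09-06 through 2024-09-20.

2024-08-09 through 2024-08-18, 2024-08-22 through 2024-09-04, 2024-09-06 through 2024-09-20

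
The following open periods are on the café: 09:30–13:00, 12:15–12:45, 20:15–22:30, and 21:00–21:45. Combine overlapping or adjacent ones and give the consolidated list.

12:15–12:45 overlaps/touches 09:30–13:00 → extend to 09:30–13:00.
20:15–22:30 is disjoint → start new block.
21:00–21:45 overlaps/touches 20:15–22:30 → extend to 20:15–22:30.

09:30–13:00, 20:15–22:30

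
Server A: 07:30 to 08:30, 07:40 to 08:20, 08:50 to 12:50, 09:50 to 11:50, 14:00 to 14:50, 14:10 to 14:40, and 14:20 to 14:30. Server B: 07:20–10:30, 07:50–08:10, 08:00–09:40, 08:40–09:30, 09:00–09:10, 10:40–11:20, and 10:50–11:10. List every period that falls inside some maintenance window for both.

07:30–08:30, 08:50–10:30, 10:40–11:20

A, merged: 07:30–08:30, 08:50–12:50, 14:00–14:50.
B, merged: 07:20–10:30, 10:40–11:20.
07:30–08:30 meets the second set on 07:30–08:30.
08:50–12:50 meets the second set on 08:50–10:30, 10:40–11:20.
14:00–14:50: no overlap with the second set.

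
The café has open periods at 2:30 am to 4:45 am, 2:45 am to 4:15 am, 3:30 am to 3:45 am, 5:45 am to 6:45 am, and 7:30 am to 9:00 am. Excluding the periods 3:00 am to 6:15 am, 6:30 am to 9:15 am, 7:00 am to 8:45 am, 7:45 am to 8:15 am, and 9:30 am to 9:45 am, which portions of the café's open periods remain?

2:30 am-3:00 am, 6:15 am-6:30 am

First set merges to 2:30 am-4:45 am, 5:45 am-6:45 am, 7:30 am-9:00 am.
Second set merges to 3:00 am-6:15 am, 6:30 am-9:15 am, 9:30 am-9:45 am.
2:30 am-4:45 am with B removed leaves 2:30 am-3:00 am.
5:45 am-6:45 am with B removed leaves 6:15 am-6:30 am.
7:30 am-9:00 am lies entirely inside B → drops out.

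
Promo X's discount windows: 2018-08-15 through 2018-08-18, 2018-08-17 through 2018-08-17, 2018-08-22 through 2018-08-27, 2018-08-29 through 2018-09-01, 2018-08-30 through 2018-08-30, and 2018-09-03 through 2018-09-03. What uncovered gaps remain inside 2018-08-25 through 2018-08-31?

2018-08-28 through 2018-08-28

The merged coverage is 2018-08-15 through 2018-08-18, 2018-08-22 through 2018-08-27, 2018-08-29 through 2018-09-01, 2018-09-03 through 2018-09-03.
Uncovered inside 2018-08-25 through 2018-08-31: 2018-08-28 through 2018-08-28.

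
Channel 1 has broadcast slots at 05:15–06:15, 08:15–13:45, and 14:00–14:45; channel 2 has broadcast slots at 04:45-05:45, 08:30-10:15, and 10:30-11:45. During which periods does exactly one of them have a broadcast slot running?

A but not B: 05:45-06:15, 08:15-08:30, 10:15-10:30, 11:45-13:45, 14:00-14:45.
B but not A: 04:45-05:15.
Combining gives A △ B.

04:45-05:15, 05:45-06:15, 08:15-08:30, 10:15-10:30, 11:45-13:45, 14:00-14:45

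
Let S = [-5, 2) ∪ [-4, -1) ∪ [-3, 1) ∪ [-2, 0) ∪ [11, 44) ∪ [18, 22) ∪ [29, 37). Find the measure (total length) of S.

Merged: [-5, 2), [11, 44).
Lengths: 7 + 33 = 40.

40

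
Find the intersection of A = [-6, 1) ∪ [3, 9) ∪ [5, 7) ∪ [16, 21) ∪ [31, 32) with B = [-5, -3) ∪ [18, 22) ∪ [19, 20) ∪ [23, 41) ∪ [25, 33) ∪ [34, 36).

First set merges to [-6, 1), [3, 9), [16, 21), [31, 32).
Second set merges to [-5, -3), [18, 22), [23, 41).
[-6, 1) ∩ B → [-5, -3).
[3, 9) meets no B interval.
[16, 21) ∩ B → [18, 21).
[31, 32) ∩ B → [31, 32).

[-5, -3) ∪ [18, 21) ∪ [31, 32)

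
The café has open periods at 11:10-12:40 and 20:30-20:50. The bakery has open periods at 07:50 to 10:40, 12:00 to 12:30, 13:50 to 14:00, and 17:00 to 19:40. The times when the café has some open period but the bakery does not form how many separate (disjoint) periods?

A \ B = 11:10-12:00, 12:30-12:40, 20:30-20:50.
That is 3 disjoint pieces.

3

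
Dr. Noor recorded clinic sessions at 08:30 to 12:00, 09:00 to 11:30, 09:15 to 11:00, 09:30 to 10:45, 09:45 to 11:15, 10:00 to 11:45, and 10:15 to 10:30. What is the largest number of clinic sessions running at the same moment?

At 10:15, 7 of the intervals are simultaneously active.
No point has more.

7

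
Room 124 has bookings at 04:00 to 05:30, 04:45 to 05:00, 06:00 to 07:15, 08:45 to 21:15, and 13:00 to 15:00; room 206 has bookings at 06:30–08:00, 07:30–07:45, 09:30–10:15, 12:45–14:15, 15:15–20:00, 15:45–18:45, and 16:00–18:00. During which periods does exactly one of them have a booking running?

First set merges to 04:00-05:30, 06:00-07:15, 08:45-21:15.
Second set merges to 06:30-08:00, 09:30-10:15, 12:45-14:15, 15:15-20:00.
Only in the first: 04:00-05:30, 06:00-06:30, 08:45-09:30, 10:15-12:45, 14:15-15:15, 20:00-21:15.
Only in the second: 07:15-08:00.
Together these are the periods covered by exactly one.

04:00-05:30, 06:00-06:30, 07:15-08:00, 08:45-09:30, 10:15-12:45, 14:15-15:15, 20:00-21:15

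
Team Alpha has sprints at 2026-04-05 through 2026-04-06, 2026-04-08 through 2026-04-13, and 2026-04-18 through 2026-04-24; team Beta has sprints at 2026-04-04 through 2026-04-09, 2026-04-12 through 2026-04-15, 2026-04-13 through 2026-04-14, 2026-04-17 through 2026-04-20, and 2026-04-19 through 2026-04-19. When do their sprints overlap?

Second set merges to 2026-04-04 through 2026-04-09, 2026-04-12 through 2026-04-15, 2026-04-17 through 2026-04-20.
2026-04-05 through 2026-04-06 meets the second set on 2026-04-05 through 2026-04-06.
2026-04-08 through 2026-04-13 meets the second set on 2026-04-08 through 2026-04-09, 2026-04-12 through 2026-04-13.
2026-04-18 through 2026-04-24 meets the second set on 2026-04-18 through 2026-04-20.

2026-04-05 through 2026-04-06, 2026-04-08 through 2026-04-09, 2026-04-12 through 2026-04-13, 2026-04-18 through 2026-04-20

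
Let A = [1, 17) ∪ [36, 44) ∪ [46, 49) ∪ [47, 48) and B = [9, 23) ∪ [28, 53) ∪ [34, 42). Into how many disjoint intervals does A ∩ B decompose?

Merge the first list: [1, 17), [36, 44), [46, 49).
Merge the second list: [9, 23), [28, 53).
A ∩ B = [9, 17), [36, 44), [46, 49).
That is 3 disjoint pieces.

3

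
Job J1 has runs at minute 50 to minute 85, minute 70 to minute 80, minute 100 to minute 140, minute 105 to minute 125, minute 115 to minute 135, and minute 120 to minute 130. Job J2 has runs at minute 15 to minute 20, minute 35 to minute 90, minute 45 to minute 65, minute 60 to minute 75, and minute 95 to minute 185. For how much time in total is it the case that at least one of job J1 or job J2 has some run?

150 minutes

A, merged: minute 50 to minute 85, minute 100 to minute 140.
B, merged: minute 15 to minute 20, minute 35 to minute 90, minute 95 to minute 185.
A ∪ B = minute 15 to minute 20, minute 35 to minute 90, minute 95 to minute 185.
Total: 5 minutes + 55 minutes + 90 minutes = 150 minutes.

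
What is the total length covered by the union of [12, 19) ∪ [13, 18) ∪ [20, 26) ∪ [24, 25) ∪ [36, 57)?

34

Merged: [12, 19), [20, 26), [36, 57).
Lengths: 7 + 6 + 21 = 34.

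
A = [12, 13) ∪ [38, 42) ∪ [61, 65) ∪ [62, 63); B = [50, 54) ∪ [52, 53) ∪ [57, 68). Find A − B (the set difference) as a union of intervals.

A, merged: [12, 13), [38, 42), [61, 65).
B, merged: [50, 54), [57, 68).
[12, 13): nothing removed.
[38, 42): nothing removed.
[61, 65): entirely removed.

[12, 13) ∪ [38, 42)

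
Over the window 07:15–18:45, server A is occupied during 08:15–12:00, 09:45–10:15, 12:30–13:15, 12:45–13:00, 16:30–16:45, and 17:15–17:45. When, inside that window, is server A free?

The merged coverage is 08:15–12:00, 12:30–13:15, 16:30–16:45, 17:15–17:45.
Complement within 07:15–18:45: 07:15–08:15, 12:00–12:30, 13:15–16:30, 16:45–17:15, 17:45–18:45.

07:15–08:15, 12:00–12:30, 13:15–16:30, 16:45–17:15, 17:45–18:45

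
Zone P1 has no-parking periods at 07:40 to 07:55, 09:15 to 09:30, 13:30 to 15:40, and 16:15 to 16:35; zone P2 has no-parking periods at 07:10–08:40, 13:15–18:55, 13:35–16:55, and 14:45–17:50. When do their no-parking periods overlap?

B, merged: 07:10–08:40, 13:15–18:55.
07:40–07:55 ∩ B → 07:40–07:55.
09:15–09:30 meets no B interval.
13:30–15:40 ∩ B → 13:30–15:40.
16:15–16:35 ∩ B → 16:15–16:35.

07:40–07:55, 13:30–15:40, 16:15–16:35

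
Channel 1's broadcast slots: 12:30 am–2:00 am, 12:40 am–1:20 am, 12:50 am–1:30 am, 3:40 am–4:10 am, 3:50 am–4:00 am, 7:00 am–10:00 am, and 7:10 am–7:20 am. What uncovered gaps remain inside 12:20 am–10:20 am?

12:20 am–12:30 am, 2:00 am–3:40 am, 4:10 am–7:00 am, 10:00 am–10:20 am

Covered (merged): 12:30 am–2:00 am, 3:40 am–4:10 am, 7:00 am–10:00 am.
Uncovered inside 12:20 am–10:20 am: 12:20 am–12:30 am, 2:00 am–3:40 am, 4:10 am–7:00 am, 10:00 am–10:20 am.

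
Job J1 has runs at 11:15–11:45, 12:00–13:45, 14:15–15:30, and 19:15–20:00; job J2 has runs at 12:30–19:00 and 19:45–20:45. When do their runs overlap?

12:30–13:45, 14:15–15:30, 19:45–20:00

11:15–11:45 falls entirely outside B.
12:00–13:45 overlaps B on 12:30–13:45.
14:15–15:30 overlaps B on 14:15–15:30.
19:15–20:00 overlaps B on 19:45–20:00.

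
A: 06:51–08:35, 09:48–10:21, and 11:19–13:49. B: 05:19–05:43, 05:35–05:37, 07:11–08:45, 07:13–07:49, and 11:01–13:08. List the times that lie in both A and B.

B, merged: 05:19-05:43, 07:11-08:45, 11:01-13:08.
06:51-08:35 overlaps B on 07:11-08:35.
09:48-10:21 falls entirely outside B.
11:19-13:49 overlaps B on 11:19-13:08.

07:11-08:35, 11:19-13:08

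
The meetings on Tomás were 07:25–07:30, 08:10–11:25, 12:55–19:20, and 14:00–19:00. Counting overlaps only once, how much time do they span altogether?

9 h 45 min

Merged: 07:25–07:30, 08:10–11:25, 12:55–19:20.
Lengths: 5 min + 3 h 15 min + 6 h 25 min = 9 h 45 min.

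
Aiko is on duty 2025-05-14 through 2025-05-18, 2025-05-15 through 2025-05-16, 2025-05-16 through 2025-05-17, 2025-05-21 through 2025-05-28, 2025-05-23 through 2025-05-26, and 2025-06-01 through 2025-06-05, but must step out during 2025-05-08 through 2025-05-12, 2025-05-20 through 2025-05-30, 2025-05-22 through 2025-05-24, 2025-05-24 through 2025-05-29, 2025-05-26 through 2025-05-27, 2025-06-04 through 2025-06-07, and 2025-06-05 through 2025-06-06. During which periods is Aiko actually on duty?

First set merges to 2025-05-14 through 2025-05-18, 2025-05-21 through 2025-05-28, 2025-06-01 through 2025-06-05.
Second set merges to 2025-05-08 through 2025-05-12, 2025-05-20 through 2025-05-30, 2025-06-04 through 2025-06-07.
2025-05-14 through 2025-05-18: no B overlap → unchanged.
2025-05-21 through 2025-05-28: fully covered by B → removed.
2025-06-01 through 2025-06-05 minus B → 2025-06-01 through 2025-06-03.

2025-05-14 through 2025-05-18, 2025-06-01 through 2025-06-03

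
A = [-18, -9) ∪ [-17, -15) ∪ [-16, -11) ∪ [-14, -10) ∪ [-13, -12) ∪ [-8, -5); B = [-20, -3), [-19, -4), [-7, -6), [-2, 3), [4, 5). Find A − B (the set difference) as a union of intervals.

none

Merge the first list: [-18, -9), [-8, -5).
Merge the second list: [-20, -3), [-2, 3), [4, 5).
[-18, -9): fully covered by B → removed.
[-8, -5): fully covered by B → removed.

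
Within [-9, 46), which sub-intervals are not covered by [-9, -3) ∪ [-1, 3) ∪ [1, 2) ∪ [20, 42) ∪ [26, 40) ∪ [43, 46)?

[-3, -1) ∪ [3, 20) ∪ [42, 43)

Covered (merged): [-9, -3), [-1, 3), [20, 42), [43, 46).
Complement within [-9, 46): [-3, -1), [3, 20), [42, 43).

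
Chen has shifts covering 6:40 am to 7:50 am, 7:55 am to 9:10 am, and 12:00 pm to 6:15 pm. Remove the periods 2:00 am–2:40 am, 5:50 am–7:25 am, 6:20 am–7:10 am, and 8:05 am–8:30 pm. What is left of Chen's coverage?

7:25 am–7:50 am, 7:55 am–8:05 am

B, merged: 2:00 am–2:40 am, 5:50 am–7:25 am, 8:05 am–8:30 pm.
6:40 am–7:50 am \ B = 7:25 am–7:50 am.
7:55 am–9:10 am \ B = 7:55 am–8:05 am.
12:00 pm–6:15 pm: entirely removed.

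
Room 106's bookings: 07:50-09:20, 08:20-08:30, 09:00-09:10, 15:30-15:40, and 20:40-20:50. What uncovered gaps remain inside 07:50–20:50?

The merged coverage is 07:50–09:20, 15:30–15:40, 20:40–20:50.
Uncovered inside 07:50–20:50: 09:20–15:30, 15:40–20:40.

09:20–15:30, 15:40–20:40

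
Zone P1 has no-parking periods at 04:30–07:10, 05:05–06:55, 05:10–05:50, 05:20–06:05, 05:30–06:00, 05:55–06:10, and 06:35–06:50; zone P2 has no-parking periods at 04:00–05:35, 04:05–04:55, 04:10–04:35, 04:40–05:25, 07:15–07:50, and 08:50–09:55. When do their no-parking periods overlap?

04:30–05:35

A, merged: 04:30–07:10.
B, merged: 04:00–05:35, 07:15–07:50, 08:50–09:55.
04:30–07:10 overlaps B on 04:30–05:35.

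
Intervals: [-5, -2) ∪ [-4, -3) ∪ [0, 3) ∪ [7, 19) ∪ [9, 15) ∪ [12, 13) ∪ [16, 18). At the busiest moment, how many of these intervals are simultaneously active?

Sweep endpoints in order; track running count of active intervals.
Peak of 3 reached at 12.

3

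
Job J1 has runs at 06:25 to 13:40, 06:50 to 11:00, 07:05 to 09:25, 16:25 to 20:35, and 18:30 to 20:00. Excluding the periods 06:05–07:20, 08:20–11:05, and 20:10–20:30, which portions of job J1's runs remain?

A, merged: 06:25–13:40, 16:25–20:35.
06:25–13:40 \ B = 07:20–08:20, 11:05–13:40.
16:25–20:35 \ B = 16:25–20:10, 20:30–20:35.

07:20–08:20, 11:05–13:40, 16:25–20:10, 20:30–20:35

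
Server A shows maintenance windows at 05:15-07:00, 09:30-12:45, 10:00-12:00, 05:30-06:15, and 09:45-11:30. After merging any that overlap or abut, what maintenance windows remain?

Sort by start: 05:15–07:00, 05:30–06:15, 09:30–12:45, 09:45–11:30, 10:00–12:00.
05:30–06:15 overlaps/touches 05:15–07:00 → extend to 05:15–07:00.
09:30–12:45 is disjoint → start new block.
09:45–11:30 overlaps/touches 09:30–12:45 → extend to 09:30–12:45.
10:00–12:00 overlaps/touches 09:30–12:45 → extend to 09:30–12:45.

05:15–07:00, 09:30–12:45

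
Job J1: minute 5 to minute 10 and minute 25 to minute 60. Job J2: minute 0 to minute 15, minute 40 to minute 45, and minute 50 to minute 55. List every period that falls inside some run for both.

minute 5 to minute 10, minute 40 to minute 45, minute 50 to minute 55

minute 5 to minute 10 overlaps B on minute 5 to minute 10.
minute 25 to minute 60 overlaps B on minute 40 to minute 45, minute 50 to minute 55.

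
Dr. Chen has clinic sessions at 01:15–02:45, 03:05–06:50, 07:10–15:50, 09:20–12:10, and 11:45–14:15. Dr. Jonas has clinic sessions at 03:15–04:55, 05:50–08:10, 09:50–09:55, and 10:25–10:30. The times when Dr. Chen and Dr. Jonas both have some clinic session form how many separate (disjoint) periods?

A, merged: 01:15-02:45, 03:05-06:50, 07:10-15:50.
A ∩ B = 03:15-04:55, 05:50-06:50, 07:10-08:10, 09:50-09:55, 10:25-10:30.
That is 5 disjoint pieces.

5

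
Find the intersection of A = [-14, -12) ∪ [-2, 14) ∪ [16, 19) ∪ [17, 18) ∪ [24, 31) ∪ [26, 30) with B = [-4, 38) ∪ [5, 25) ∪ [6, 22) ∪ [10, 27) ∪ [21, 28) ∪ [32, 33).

[-2, 14) ∪ [16, 19) ∪ [24, 31)

A, merged: [-14, -12), [-2, 14), [16, 19), [24, 31).
B, merged: [-4, 38).
[-14, -12) meets no B interval.
[-2, 14) ∩ B → [-2, 14).
[16, 19) ∩ B → [16, 19).
[24, 31) ∩ B → [24, 31).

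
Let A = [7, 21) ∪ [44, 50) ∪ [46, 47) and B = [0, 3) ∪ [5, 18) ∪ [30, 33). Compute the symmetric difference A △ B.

[0, 3) ∪ [5, 7) ∪ [18, 21) ∪ [30, 33) ∪ [44, 50)

Merge the first list: [7, 21), [44, 50).
A \ B = [18, 21), [44, 50).
B \ A = [0, 3), [5, 7), [30, 33).
Union of the two gives the symmetric difference.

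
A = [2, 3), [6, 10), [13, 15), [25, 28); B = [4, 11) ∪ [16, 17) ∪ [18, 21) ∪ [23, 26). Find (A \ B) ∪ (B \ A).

A but not B: [2, 3), [13, 15), [26, 28).
B but not A: [4, 6), [10, 11), [16, 17), [18, 21), [23, 25).
Combining gives A △ B.

[2, 3) ∪ [4, 6) ∪ [10, 11) ∪ [13, 15) ∪ [16, 17) ∪ [18, 21) ∪ [23, 25) ∪ [26, 28)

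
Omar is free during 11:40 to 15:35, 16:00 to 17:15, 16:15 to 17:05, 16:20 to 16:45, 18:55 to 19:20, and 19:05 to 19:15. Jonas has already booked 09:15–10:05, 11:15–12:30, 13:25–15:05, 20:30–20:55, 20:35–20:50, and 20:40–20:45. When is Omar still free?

12:30-13:25, 15:05-15:35, 16:00-17:15, 18:55-19:20

First set merges to 11:40-15:35, 16:00-17:15, 18:55-19:20.
Second set merges to 09:15-10:05, 11:15-12:30, 13:25-15:05, 20:30-20:55.
11:40-15:35 \ B = 12:30-13:25, 15:05-15:35.
16:00-17:15: nothing removed.
18:55-19:20: nothing removed.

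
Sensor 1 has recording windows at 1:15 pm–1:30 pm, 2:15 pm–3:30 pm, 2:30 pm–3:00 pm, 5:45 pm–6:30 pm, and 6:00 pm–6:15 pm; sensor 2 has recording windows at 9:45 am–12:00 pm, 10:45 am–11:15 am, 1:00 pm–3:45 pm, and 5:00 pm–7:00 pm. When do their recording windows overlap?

1:15 pm-1:30 pm, 2:15 pm-3:30 pm, 5:45 pm-6:30 pm

A, merged: 1:15 pm-1:30 pm, 2:15 pm-3:30 pm, 5:45 pm-6:30 pm.
B, merged: 9:45 am-12:00 pm, 1:00 pm-3:45 pm, 5:00 pm-7:00 pm.
1:15 pm-1:30 pm meets the second set on 1:15 pm-1:30 pm.
2:15 pm-3:30 pm meets the second set on 2:15 pm-3:30 pm.
5:45 pm-6:30 pm meets the second set on 5:45 pm-6:30 pm.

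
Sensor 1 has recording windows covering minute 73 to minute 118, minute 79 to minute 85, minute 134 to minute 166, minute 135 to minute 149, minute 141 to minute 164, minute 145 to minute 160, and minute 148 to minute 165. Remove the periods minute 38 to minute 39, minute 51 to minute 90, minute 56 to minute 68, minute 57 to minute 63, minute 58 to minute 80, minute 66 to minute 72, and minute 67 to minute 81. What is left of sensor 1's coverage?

First set merges to minute 73 to minute 118, minute 134 to minute 166.
Second set merges to minute 38 to minute 39, minute 51 to minute 90.
minute 73 to minute 118 with B removed leaves minute 90 to minute 118.
minute 134 to minute 166 is untouched.

minute 90 to minute 118, minute 134 to minute 166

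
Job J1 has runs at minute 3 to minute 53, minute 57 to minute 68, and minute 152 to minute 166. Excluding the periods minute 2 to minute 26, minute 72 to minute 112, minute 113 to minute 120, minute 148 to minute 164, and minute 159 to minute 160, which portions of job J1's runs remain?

minute 26 to minute 53, minute 57 to minute 68, minute 164 to minute 166

Second set merges to minute 2 to minute 26, minute 72 to minute 112, minute 113 to minute 120, minute 148 to minute 164.
minute 3 to minute 53 \ B = minute 26 to minute 53.
minute 57 to minute 68: nothing removed.
minute 152 to minute 166 \ B = minute 164 to minute 166.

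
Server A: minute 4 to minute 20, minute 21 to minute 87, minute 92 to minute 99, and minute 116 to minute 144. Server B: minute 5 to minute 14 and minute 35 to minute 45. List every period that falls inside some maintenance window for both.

minute 4 to minute 20 ∩ B → minute 5 to minute 14.
minute 21 to minute 87 ∩ B → minute 35 to minute 45.
minute 92 to minute 99 meets no B interval.
minute 116 to minute 144 meets no B interval.

minute 5 to minute 14, minute 35 to minute 45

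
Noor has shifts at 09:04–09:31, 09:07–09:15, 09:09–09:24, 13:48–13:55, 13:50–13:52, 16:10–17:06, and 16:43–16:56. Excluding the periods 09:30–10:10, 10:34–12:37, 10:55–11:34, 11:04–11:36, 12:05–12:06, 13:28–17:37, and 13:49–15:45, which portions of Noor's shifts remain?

09:04–09:30

First set merges to 09:04–09:31, 13:48–13:55, 16:10–17:06.
Second set merges to 09:30–10:10, 10:34–12:37, 13:28–17:37.
09:04–09:31 minus B → 09:04–09:30.
13:48–13:55: fully covered by B → removed.
16:10–17:06: fully covered by B → removed.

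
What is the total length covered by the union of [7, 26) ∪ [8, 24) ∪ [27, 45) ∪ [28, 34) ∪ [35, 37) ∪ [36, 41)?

37

Merged: [7, 26), [27, 45).
Lengths: 19 + 18 = 37.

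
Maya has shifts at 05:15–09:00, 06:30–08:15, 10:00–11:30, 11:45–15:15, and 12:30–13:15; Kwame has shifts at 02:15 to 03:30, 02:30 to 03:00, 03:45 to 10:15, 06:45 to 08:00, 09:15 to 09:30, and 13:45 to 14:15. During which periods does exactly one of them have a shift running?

02:15-03:30, 03:45-05:15, 09:00-10:00, 10:15-11:30, 11:45-13:45, 14:15-15:15

Merge the first list: 05:15-09:00, 10:00-11:30, 11:45-15:15.
Merge the second list: 02:15-03:30, 03:45-10:15, 13:45-14:15.
A but not B: 10:15-11:30, 11:45-13:45, 14:15-15:15.
B but not A: 02:15-03:30, 03:45-05:15, 09:00-10:00.
Combining gives A △ B.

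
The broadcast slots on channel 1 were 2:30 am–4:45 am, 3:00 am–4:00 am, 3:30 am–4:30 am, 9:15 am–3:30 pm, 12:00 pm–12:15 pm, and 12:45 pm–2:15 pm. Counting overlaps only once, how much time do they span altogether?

8 h 30 min

Merged: 2:30 am–4:45 am, 9:15 am–3:30 pm.
Lengths: 2 h 15 min + 6 h 15 min = 8 h 30 min.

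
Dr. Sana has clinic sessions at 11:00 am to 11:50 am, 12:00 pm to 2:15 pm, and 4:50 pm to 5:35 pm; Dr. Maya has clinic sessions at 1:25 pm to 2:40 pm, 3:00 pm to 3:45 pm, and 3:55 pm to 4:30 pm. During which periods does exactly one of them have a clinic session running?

11:00 am–11:50 am, 12:00 pm–1:25 pm, 2:15 pm–2:40 pm, 3:00 pm–3:45 pm, 3:55 pm–4:30 pm, 4:50 pm–5:35 pm

Only in the first: 11:00 am–11:50 am, 12:00 pm–1:25 pm, 4:50 pm–5:35 pm.
Only in the second: 2:15 pm–2:40 pm, 3:00 pm–3:45 pm, 3:55 pm–4:30 pm.
Together these are the periods covered by exactly one.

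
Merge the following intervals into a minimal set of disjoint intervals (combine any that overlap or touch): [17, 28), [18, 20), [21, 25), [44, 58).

[17, 28) ∪ [44, 58)

[18, 20) overlaps/touches [17, 28) → extend to [17, 28).
[21, 25) overlaps/touches [17, 28) → extend to [17, 28).
[44, 58) is disjoint → start new block.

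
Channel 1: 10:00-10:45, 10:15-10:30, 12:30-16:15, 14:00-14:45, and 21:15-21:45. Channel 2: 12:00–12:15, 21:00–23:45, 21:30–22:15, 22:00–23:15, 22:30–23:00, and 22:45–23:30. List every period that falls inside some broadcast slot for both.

21:15–21:45

A, merged: 10:00–10:45, 12:30–16:15, 21:15–21:45.
B, merged: 12:00–12:15, 21:00–23:45.
10:00–10:45 falls entirely outside B.
12:30–16:15 falls entirely outside B.
21:15–21:45 overlaps B on 21:15–21:45.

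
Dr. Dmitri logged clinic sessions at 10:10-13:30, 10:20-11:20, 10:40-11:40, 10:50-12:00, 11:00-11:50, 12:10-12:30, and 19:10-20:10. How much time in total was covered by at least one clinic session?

4 h 20 min

Merged: 10:10–13:30, 19:10–20:10.
Lengths: 3 h 20 min + 1 h = 4 h 20 min.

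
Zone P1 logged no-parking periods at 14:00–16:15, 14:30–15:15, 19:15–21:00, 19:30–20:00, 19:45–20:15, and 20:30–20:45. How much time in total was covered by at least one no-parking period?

Merged: 14:00–16:15, 19:15–21:00.
Lengths: 2 h 15 min + 1 h 45 min = 4 h.

4 h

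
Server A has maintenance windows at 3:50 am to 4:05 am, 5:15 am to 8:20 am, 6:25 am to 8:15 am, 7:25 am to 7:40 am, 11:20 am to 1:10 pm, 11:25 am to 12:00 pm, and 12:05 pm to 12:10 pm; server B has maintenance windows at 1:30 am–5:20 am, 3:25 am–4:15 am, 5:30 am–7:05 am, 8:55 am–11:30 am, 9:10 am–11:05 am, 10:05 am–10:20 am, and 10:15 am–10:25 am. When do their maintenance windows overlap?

3:50 am–4:05 am, 5:15 am–5:20 am, 5:30 am–7:05 am, 11:20 am–11:30 am

A, merged: 3:50 am–4:05 am, 5:15 am–8:20 am, 11:20 am–1:10 pm.
B, merged: 1:30 am–5:20 am, 5:30 am–7:05 am, 8:55 am–11:30 am.
3:50 am–4:05 am meets the second set on 3:50 am–4:05 am.
5:15 am–8:20 am meets the second set on 5:15 am–5:20 am, 5:30 am–7:05 am.
11:20 am–1:10 pm meets the second set on 11:20 am–11:30 am.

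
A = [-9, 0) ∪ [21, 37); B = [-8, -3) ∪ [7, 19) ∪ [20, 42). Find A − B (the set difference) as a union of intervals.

[-9, 0) minus B → [-9, -8), [-3, 0).
[21, 37): fully covered by B → removed.

[-9, -8) ∪ [-3, 0)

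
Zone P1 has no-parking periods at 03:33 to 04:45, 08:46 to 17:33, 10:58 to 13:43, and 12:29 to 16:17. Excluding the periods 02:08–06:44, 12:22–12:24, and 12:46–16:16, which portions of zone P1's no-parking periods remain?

08:46–12:22, 12:24–12:46, 16:16–17:33

Merge the first list: 03:33–04:45, 08:46–17:33.
03:33–04:45: entirely removed.
08:46–17:33 \ B = 08:46–12:22, 12:24–12:46, 16:16–17:33.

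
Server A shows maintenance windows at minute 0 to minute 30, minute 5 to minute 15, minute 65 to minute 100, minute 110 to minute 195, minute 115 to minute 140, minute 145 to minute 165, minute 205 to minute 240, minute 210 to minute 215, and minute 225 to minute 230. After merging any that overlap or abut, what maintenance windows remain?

minute 5 to minute 15 overlaps/touches minute 0 to minute 30 → extend to minute 0 to minute 30.
minute 65 to minute 100 is disjoint → start new block.
minute 110 to minute 195 is disjoint → start new block.
minute 115 to minute 140 overlaps/touches minute 110 to minute 195 → extend to minute 110 to minute 195.
minute 145 to minute 165 overlaps/touches minute 110 to minute 195 → extend to minute 110 to minute 195.
minute 205 to minute 240 is disjoint → start new block.
minute 210 to minute 215 overlaps/touches minute 205 to minute 240 → extend to minute 205 to minute 240.
minute 225 to minute 230 overlaps/touches minute 205 to minute 240 → extend to minute 205 to minute 240.

minute 0 to minute 30, minute 65 to minute 100, minute 110 to minute 195, minute 205 to minute 240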